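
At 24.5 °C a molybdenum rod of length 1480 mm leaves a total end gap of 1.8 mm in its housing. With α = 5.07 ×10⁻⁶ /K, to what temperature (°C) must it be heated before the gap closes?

264 °C

α·L₀·ΔT = 1.8 mm ⇒ ΔT = 1.8 / (5.07×10⁻⁶ × 1480.0) = 239.9 K.
T = 24.5 + 239.9 = 264.4 °C.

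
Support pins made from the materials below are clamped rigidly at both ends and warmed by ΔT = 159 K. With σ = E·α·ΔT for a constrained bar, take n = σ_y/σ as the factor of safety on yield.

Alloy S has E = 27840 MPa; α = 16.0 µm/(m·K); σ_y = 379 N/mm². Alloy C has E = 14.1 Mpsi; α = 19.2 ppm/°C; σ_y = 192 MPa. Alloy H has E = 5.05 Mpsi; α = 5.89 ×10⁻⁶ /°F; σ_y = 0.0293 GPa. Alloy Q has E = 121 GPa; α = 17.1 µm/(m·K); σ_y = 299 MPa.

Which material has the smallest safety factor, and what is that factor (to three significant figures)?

Converting E to GPa, α to ×10⁻⁶/K, σ_y to MPa, then σ and n for each:
  alloy S: E = 27.84, α = 16.0, σ_y = 379.0 → σ = 70.8 MPa, n = 5.35
  alloy C: E = 97.22, α = 19.2, σ_y = 192.0 → σ = 297 MPa, n = 0.647
  alloy H: E = 34.82, α = 10.6, σ_y = 29.30 → σ = 58.7 MPa, n = 0.499
  alloy Q: E = 121.0, α = 17.1, σ_y = 299.0 → σ = 329 MPa, n = 0.909
Smallest n: alloy H with n = 0.499.

alloy H, n = 0.499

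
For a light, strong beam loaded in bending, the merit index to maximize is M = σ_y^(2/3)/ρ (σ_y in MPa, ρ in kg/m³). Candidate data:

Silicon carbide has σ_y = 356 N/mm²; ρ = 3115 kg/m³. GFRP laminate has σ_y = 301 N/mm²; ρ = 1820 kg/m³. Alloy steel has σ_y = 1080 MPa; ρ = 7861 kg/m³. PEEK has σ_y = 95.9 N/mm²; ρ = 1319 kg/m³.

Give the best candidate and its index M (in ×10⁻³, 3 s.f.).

Normalizing units and computing the index:
  silicon carbide: σ_y = 356.0 MPa, ρ = 3115 kg/m³
  GFRP laminate: σ_y = 301.0 MPa, ρ = 1820 kg/m³
  alloy steel: σ_y = 1080 MPa, ρ = 7861 kg/m³
  PEEK: σ_y = 95.90 MPa, ρ = 1319 kg/m³
  GFRP laminate: M = 24.7×10⁻³
  silicon carbide: M = 16.1×10⁻³
  PEEK: M = 15.9×10⁻³
  alloy steel: M = 13.4×10⁻³
GFRP laminate ranks first.

GFRP laminate, M = 24.7×10⁻³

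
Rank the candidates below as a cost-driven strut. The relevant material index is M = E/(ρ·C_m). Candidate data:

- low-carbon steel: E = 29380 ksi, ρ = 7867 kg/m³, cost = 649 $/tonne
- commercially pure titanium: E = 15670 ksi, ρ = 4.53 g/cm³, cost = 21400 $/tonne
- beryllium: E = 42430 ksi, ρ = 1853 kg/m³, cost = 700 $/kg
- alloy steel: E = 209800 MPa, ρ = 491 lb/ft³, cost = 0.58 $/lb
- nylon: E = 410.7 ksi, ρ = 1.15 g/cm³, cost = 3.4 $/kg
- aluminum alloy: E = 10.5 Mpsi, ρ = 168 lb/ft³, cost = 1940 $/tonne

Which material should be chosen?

Normalizing units and computing the index:
  low-carbon steel: E = 202.6 GPa, ρ = 7867 kg/m³, cost = 0.6490 $/kg
  commercially pure titanium: E = 108.0 GPa, ρ = 4530 kg/m³, cost = 21.40 $/kg
  beryllium: E = 292.5 GPa, ρ = 1853 kg/m³, cost = 700.0 $/kg
  alloy steel: E = 209.8 GPa, ρ = 7865 kg/m³, cost = 1.279 $/kg
  nylon: E = 2.832 GPa, ρ = 1150 kg/m³, cost = 3.400 $/kg
  aluminum alloy: E = 72.39 GPa, ρ = 2691 kg/m³, cost = 1.940 $/kg
  low-carbon steel: M = 39.7 MN·m per $
  alloy steel: M = 20.9 MN·m per $
  aluminum alloy: M = 13.9 MN·m per $
  commercially pure titanium: M = 1.11 MN·m per $
  nylon: M = 0.724 MN·m per $
  beryllium: M = 0.226 MN·m per $
Low-carbon steel ranks first.

low-carbon steel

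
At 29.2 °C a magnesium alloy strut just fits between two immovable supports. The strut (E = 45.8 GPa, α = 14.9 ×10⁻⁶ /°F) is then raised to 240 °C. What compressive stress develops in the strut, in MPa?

α = 14.9×10⁻⁶/°F × 9/5 = 26.8×10⁻⁶/K.
ΔT = 210.8 K. Constrained thermal stress σ = E·α·ΔT = 45.80×10³ MPa × 26.8×10⁻⁶ × 210.8 = 259 MPa (compressive).

259 MPa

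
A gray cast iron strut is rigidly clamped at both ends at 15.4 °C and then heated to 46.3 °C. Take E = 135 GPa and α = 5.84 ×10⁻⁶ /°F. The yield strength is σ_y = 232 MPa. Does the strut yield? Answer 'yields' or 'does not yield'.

does not yield

α = 5.84×10⁻⁶/°F × 9/5 = 10.5×10⁻⁶/K.
ΔT = 30.90 K. Constrained thermal stress σ = E·α·ΔT = 135.0×10³ MPa × 10.5×10⁻⁶ × 30.90 = 43.9 MPa (compressive).
Compare to σ_y = 232 MPa: σ < σ_y, so it does not yield.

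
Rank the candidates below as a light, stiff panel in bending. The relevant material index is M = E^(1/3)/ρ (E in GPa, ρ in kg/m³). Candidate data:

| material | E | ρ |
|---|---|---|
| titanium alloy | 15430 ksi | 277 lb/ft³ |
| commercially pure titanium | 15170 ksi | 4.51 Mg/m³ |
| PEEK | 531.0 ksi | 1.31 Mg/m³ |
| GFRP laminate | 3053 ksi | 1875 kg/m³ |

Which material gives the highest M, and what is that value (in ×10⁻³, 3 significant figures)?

GFRP laminate, M = 1.47×10⁻³

Convert each candidate to consistent units, then evaluate M:
  titanium alloy: E = 106.4 GPa, ρ = 4437 kg/m³
  commercially pure titanium: E = 104.6 GPa, ρ = 4510 kg/m³
  PEEK: E = 3.661 GPa, ρ = 1310 kg/m³
  GFRP laminate: E = 21.05 GPa, ρ = 1875 kg/m³
  GFRP laminate: M = 1.47×10⁻³
  PEEK: M = 1.18×10⁻³
  titanium alloy: M = 1.07×10⁻³
  commercially pure titanium: M = 1.04×10⁻³
The maximum is for GFRP laminate.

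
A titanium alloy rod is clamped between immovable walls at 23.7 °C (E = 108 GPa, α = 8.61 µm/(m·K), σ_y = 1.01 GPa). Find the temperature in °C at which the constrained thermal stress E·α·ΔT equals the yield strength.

σ_y = 1.01 GPa = 1010 MPa.
E·α·ΔT = 1010 MPa ⇒ ΔT = 1010 / (108.0×10³ × 8.61×10⁻⁶) = 1086 K.
T = 23.7 + 1086 = 1110 °C.

1110 °C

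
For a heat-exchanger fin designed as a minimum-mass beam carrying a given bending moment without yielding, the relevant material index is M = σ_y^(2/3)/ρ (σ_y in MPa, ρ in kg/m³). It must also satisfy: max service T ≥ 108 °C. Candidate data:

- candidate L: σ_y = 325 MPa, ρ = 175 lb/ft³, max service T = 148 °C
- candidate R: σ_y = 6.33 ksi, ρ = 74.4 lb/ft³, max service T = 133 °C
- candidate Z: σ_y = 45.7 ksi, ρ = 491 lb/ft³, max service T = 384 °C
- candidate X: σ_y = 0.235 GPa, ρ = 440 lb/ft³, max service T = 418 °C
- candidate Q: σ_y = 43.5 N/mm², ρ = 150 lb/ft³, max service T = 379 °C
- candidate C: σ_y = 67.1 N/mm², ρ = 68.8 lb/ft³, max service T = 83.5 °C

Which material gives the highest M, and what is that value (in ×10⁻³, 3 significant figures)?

Screen on constraints: max service T ≥ 108 °C. Survivors: candidate L, candidate R, candidate Z, candidate X, candidate Q.
In SI units:
  candidate L: σ_y = 325.0 MPa, ρ = 2803 kg/m³
  candidate R: σ_y = 43.64 MPa, ρ = 1192 kg/m³
  candidate Z: σ_y = 315.1 MPa, ρ = 7865 kg/m³
  candidate X: σ_y = 235.0 MPa, ρ = 7048 kg/m³
  candidate Q: σ_y = 43.50 MPa, ρ = 2403 kg/m³
  candidate L: M = 16.9×10⁻³
  candidate R: M = 10.4×10⁻³
  candidate Z: M = 5.89×10⁻³
  candidate X: M = 5.40×10⁻³
  candidate Q: M = 5.15×10⁻³
Candidate L has the largest M.

candidate L, M = 16.9×10⁻³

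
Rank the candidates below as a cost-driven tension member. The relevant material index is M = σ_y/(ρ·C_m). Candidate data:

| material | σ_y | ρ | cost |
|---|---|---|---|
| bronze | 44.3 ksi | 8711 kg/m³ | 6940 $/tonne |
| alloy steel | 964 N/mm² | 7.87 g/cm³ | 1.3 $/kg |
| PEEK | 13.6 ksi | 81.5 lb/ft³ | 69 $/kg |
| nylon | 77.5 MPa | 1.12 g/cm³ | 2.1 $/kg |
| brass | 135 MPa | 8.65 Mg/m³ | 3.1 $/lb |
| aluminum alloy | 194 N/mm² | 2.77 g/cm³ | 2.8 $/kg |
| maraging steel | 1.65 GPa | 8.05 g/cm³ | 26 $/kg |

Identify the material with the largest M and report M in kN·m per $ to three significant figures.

alloy steel, M = 94.2 kN·m per $

Convert each candidate to consistent units, then evaluate M:
  bronze: σ_y = 305.4 MPa, ρ = 8711 kg/m³, cost = 6.940 $/kg
  alloy steel: σ_y = 964.0 MPa, ρ = 7870 kg/m³, cost = 1.300 $/kg
  PEEK: σ_y = 93.77 MPa, ρ = 1306 kg/m³, cost = 69.00 $/kg
  nylon: σ_y = 77.50 MPa, ρ = 1120 kg/m³, cost = 2.100 $/kg
  brass: σ_y = 135.0 MPa, ρ = 8650 kg/m³, cost = 6.834 $/kg
  aluminum alloy: σ_y = 194.0 MPa, ρ = 2770 kg/m³, cost = 2.800 $/kg
  maraging steel: σ_y = 1650 MPa, ρ = 8050 kg/m³, cost = 26.00 $/kg
  alloy steel: M = 94.2 kN·m per $
  nylon: M = 33.0 kN·m per $
  aluminum alloy: M = 25.0 kN·m per $
  maraging steel: M = 7.88 kN·m per $
  bronze: M = 5.05 kN·m per $
  brass: M = 2.28 kN·m per $
  PEEK: M = 1.04 kN·m per $
Highest index: alloy steel.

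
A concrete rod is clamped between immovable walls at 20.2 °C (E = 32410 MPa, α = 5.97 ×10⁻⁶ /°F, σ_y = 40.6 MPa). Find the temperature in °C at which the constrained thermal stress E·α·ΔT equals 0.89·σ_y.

E = 32410 MPa = 32.41 GPa.
α = 5.97×10⁻⁶/°F × 9/5 = 10.7×10⁻⁶/K.
E·α·ΔT = 36.13 MPa ⇒ ΔT = 36.13 / (32.41×10³ × 10.7×10⁻⁶) = 103.8 K.
T = 20.2 + 103.8 = 124.0 °C.

124 °C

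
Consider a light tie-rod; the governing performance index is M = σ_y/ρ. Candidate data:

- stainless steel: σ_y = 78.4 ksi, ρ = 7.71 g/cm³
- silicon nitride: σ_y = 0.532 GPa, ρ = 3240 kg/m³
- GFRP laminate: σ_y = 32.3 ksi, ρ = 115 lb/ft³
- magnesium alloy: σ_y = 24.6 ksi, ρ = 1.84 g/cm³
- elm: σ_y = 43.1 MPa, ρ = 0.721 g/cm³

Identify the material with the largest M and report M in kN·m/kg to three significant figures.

silicon nitride, M = 164 kN·m/kg

Normalizing units and computing the index:
  stainless steel: σ_y = 540.5 MPa, ρ = 7710 kg/m³
  silicon nitride: σ_y = 532.0 MPa, ρ = 3240 kg/m³
  GFRP laminate: σ_y = 222.7 MPa, ρ = 1842 kg/m³
  magnesium alloy: σ_y = 169.6 MPa, ρ = 1840 kg/m³
  elm: σ_y = 43.10 MPa, ρ = 721.0 kg/m³
  silicon nitride: M = 164 kN·m/kg
  GFRP laminate: M = 121 kN·m/kg
  magnesium alloy: M = 92.2 kN·m/kg
  stainless steel: M = 70.1 kN·m/kg
  elm: M = 59.8 kN·m/kg
Silicon nitride has the largest M.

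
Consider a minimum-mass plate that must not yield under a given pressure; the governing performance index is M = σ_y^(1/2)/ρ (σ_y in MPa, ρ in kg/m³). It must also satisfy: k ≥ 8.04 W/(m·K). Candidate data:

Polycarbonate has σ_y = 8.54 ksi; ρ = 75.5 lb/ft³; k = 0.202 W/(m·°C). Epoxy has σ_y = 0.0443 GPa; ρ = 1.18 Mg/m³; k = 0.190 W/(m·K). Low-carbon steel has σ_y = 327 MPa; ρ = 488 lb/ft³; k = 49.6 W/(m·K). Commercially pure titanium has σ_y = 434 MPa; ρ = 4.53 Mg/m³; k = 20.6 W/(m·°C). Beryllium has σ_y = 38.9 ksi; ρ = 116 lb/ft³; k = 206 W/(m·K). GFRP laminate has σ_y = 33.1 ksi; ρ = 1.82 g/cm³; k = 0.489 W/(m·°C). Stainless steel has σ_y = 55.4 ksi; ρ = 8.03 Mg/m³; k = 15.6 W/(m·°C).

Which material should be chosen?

beryllium

Screen on constraints: k ≥ 8.04 W/(m·K). Survivors: low-carbon steel, commercially pure titanium, beryllium, stainless steel.
After converting to SI:
  low-carbon steel: σ_y = 327.0 MPa, ρ = 7817 kg/m³
  commercially pure titanium: σ_y = 434.0 MPa, ρ = 4530 kg/m³
  beryllium: σ_y = 268.2 MPa, ρ = 1858 kg/m³
  stainless steel: σ_y = 382.0 MPa, ρ = 8030 kg/m³
  beryllium: M = 8.81×10⁻³
  commercially pure titanium: M = 4.60×10⁻³
  stainless steel: M = 2.43×10⁻³
  low-carbon steel: M = 2.31×10⁻³
Highest index: beryllium.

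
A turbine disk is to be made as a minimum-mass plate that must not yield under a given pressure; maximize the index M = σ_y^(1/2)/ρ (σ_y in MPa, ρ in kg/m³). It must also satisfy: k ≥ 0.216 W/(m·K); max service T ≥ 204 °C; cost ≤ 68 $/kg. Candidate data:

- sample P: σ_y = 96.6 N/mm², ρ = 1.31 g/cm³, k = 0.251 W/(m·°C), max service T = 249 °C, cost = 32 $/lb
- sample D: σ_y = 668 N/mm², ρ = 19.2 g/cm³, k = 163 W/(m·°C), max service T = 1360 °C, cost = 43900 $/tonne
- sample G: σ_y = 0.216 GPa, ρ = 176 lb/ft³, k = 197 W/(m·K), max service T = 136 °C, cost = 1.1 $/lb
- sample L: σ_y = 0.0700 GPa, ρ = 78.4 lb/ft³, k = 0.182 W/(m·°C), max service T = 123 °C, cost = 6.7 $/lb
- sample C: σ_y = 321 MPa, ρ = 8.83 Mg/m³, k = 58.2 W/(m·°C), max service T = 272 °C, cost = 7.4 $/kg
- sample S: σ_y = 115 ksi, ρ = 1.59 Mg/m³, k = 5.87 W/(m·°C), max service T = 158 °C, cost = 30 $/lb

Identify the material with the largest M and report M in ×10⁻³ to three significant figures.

Screen on constraints: k ≥ 0.216 W/(m·K); max service T ≥ 204 °C; cost ≤ 68 $/kg. Survivors: sample D, sample C.
Convert each candidate to consistent units, then evaluate M:
  sample D: σ_y = 668.0 MPa, ρ = 19200 kg/m³
  sample C: σ_y = 321.0 MPa, ρ = 8830 kg/m³
  sample C: M = 2.03×10⁻³
  sample D: M = 1.35×10⁻³
Sample C has the largest M.

sample C, M = 2.03×10⁻³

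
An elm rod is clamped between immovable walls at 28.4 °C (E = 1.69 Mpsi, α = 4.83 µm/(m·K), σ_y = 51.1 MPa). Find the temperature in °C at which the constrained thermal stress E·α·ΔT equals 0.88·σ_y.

E = 1.69 Mpsi = 11.65 GPa.
E·α·ΔT = 44.97 MPa ⇒ ΔT = 44.97 / (11.65×10³ × 4.83×10⁻⁶) = 799.0 K.
T = 28.4 + 799.0 = 827.4 °C.

827 °C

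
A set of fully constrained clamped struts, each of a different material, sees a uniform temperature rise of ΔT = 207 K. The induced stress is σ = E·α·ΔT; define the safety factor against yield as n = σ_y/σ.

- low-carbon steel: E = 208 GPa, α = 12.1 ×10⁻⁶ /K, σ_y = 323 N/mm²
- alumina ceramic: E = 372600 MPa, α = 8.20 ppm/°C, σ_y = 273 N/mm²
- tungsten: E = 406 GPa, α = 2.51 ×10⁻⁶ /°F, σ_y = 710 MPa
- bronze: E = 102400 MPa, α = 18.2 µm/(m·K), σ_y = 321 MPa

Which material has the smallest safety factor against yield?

alumina ceramic

Converting E to GPa, α to ×10⁻⁶/K, σ_y to MPa, then σ and n for each:
  low-carbon steel: E = 208.0, α = 12.1, σ_y = 323.0 → σ = 521 MPa, n = 0.620
  alumina ceramic: E = 372.6, α = 8.20, σ_y = 273.0 → σ = 632 MPa, n = 0.432
  tungsten: E = 406.0, α = 4.52, σ_y = 710.0 → σ = 380 MPa, n = 1.87
  bronze: E = 102.4, α = 18.2, σ_y = 321.0 → σ = 386 MPa, n = 0.832
Smallest n: alumina ceramic with n = 0.432.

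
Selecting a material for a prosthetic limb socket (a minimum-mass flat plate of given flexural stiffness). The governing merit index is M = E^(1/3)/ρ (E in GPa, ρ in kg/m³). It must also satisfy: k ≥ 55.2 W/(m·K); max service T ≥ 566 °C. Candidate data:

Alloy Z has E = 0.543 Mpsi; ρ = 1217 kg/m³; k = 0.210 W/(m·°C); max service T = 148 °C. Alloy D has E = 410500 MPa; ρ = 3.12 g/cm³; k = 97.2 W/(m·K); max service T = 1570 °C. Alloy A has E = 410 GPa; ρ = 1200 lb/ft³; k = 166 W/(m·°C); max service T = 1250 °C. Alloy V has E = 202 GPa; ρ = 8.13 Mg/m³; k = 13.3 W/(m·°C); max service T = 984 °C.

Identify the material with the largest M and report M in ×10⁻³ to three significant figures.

alloy D, M = 2.38×10⁻³

Screen on constraints: k ≥ 55.2 W/(m·K); max service T ≥ 566 °C. Survivors: alloy D, alloy A.
In SI units:
  alloy D: E = 410.5 GPa, ρ = 3120 kg/m³
  alloy A: E = 410.0 GPa, ρ = 19220 kg/m³
  alloy D: M = 2.38×10⁻³
  alloy A: M = 0.386×10⁻³
Alloy D ranks first.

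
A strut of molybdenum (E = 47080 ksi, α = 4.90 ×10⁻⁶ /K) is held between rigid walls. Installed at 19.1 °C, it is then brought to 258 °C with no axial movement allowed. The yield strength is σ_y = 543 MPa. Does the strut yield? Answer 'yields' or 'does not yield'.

E = 47080 ksi = 324.6 GPa.
ΔT = 238.9 K. Constrained thermal stress σ = E·α·ΔT = 324.6×10³ MPa × 4.90×10⁻⁶ × 238.9 = 380 MPa (compressive).
Compare to σ_y = 543 MPa: σ < σ_y, so it does not yield.

does not yield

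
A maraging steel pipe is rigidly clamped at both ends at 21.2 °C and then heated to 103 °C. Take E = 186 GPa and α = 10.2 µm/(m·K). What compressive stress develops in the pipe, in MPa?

155 MPa

ΔT = 81.80 K. Constrained thermal stress σ = E·α·ΔT = 186.0×10³ MPa × 10.2×10⁻⁶ × 81.80 = 155 MPa (compressive).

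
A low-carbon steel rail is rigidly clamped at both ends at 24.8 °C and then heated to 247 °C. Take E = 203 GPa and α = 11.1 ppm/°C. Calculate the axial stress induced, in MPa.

ΔT = 222.2 K. Constrained thermal stress σ = E·α·ΔT = 203.0×10³ MPa × 11.1×10⁻⁶ × 222.2 = 501 MPa (compressive).

501 MPa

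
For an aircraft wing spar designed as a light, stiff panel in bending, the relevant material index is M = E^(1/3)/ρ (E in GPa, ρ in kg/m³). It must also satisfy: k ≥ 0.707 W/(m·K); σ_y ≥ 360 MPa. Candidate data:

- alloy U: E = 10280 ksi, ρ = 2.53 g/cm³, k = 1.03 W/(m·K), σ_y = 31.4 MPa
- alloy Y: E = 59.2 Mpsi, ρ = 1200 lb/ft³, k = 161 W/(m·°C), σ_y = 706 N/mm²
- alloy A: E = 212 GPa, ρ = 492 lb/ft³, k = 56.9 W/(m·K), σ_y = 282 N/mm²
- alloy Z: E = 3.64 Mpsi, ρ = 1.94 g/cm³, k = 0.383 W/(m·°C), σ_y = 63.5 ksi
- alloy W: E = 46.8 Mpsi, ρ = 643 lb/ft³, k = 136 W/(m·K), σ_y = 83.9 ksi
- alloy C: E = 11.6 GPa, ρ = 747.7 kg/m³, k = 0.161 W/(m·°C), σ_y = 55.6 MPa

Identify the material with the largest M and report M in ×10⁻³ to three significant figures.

Screen on constraints: k ≥ 0.707 W/(m·K); σ_y ≥ 360 MPa. Survivors: alloy Y, alloy W.
Putting every candidate on a common basis:
  alloy Y: E = 408.2 GPa, ρ = 19220 kg/m³
  alloy W: E = 322.7 GPa, ρ = 10300 kg/m³
  alloy W: M = 0.666×10⁻³
  alloy Y: M = 0.386×10⁻³
Alloy W ranks first.

alloy W, M = 0.666×10⁻³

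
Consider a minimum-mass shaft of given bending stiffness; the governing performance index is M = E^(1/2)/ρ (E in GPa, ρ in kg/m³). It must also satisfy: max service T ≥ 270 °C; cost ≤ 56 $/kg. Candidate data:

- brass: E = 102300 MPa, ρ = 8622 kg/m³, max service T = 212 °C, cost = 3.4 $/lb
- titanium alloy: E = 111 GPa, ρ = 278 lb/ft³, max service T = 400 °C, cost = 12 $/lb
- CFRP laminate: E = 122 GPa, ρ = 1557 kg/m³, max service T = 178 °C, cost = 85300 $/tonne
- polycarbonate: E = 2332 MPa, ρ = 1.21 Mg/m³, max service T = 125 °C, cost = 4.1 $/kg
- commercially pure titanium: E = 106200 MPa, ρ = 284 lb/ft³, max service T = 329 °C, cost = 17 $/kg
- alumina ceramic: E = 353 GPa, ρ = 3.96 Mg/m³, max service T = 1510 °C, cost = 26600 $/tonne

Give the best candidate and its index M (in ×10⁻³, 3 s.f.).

alumina ceramic, M = 4.74×10⁻³

Screen on constraints: max service T ≥ 270 °C; cost ≤ 56 $/kg. Survivors: titanium alloy, commercially pure titanium, alumina ceramic.
In SI units:
  titanium alloy: E = 111.0 GPa, ρ = 4453 kg/m³
  commercially pure titanium: E = 106.2 GPa, ρ = 4549 kg/m³
  alumina ceramic: E = 353.0 GPa, ρ = 3960 kg/m³
  alumina ceramic: M = 4.74×10⁻³
  titanium alloy: M = 2.37×10⁻³
  commercially pure titanium: M = 2.27×10⁻³
Highest index: alumina ceramic.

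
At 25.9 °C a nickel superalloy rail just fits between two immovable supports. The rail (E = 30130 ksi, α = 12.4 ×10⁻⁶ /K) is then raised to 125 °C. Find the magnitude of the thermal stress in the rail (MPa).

E = 30130 ksi = 207.7 GPa.
ΔT = 99.10 K. Constrained thermal stress σ = E·α·ΔT = 207.7×10³ MPa × 12.4×10⁻⁶ × 99.10 = 255 MPa (compressive).

255 MPa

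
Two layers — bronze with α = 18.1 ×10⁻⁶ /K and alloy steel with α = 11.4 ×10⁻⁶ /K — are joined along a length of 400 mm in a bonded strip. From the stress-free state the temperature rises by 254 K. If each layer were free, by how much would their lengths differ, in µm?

681 µm

Δα = |18.1 − 11.4|×10⁻⁶/K = 6.70×10⁻⁶/K.
ΔL_mismatch = Δα·L·ΔT = 6.70×10⁻⁶ × 400.0 mm × 254.0 K = 681 µm.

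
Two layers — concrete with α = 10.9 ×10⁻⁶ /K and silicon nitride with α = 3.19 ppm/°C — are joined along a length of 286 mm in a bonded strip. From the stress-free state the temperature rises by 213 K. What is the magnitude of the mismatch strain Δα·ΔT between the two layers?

1.64×10⁻³

Δα = |10.9 − 3.19|×10⁻⁶/K = 7.71×10⁻⁶/K.
Mismatch strain = Δα·ΔT = 7.71×10⁻⁶ × 213.0 = 1.64×10⁻³.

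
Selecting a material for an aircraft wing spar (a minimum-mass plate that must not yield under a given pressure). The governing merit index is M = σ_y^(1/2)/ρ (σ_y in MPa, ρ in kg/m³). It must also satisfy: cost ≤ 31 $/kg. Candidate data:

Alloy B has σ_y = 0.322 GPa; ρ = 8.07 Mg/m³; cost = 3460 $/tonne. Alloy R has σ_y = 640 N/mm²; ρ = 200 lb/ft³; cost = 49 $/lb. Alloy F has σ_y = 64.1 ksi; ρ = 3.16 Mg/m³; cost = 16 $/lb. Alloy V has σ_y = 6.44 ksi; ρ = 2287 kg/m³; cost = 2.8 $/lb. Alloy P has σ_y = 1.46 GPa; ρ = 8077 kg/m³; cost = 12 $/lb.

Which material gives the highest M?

alloy P

Screen on constraints: cost ≤ 31 $/kg. Survivors: alloy B, alloy V, alloy P.
In SI units:
  alloy B: σ_y = 322.0 MPa, ρ = 8070 kg/m³
  alloy V: σ_y = 44.40 MPa, ρ = 2287 kg/m³
  alloy P: σ_y = 1460 MPa, ρ = 8077 kg/m³
  alloy P: M = 4.73×10⁻³
  alloy V: M = 2.91×10⁻³
  alloy B: M = 2.22×10⁻³
Highest index: alloy P.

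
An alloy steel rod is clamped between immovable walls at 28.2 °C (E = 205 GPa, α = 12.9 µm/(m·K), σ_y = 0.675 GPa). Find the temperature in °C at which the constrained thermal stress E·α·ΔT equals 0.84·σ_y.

σ_y = 0.675 GPa = 675.0 MPa.
E·α·ΔT = 567.0 MPa ⇒ ΔT = 567.0 / (205.0×10³ × 12.9×10⁻⁶) = 214.4 K.
T = 28.2 + 214.4 = 242.6 °C.

243 °C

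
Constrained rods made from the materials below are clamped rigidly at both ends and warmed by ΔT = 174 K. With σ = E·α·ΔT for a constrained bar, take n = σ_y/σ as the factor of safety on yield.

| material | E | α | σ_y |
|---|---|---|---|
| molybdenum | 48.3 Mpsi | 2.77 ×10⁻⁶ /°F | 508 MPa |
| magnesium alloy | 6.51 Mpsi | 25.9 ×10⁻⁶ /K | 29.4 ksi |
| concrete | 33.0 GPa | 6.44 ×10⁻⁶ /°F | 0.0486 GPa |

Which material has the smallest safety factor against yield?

Per material, after unit conversion:
  molybdenum: E = 333.0, α = 4.99, σ_y = 508.0 → σ = 289 MPa, n = 1.76
  magnesium alloy: E = 44.88, α = 25.9, σ_y = 202.7 → σ = 202 MPa, n = 1.00
  concrete: E = 33.00, α = 11.6, σ_y = 48.60 → σ = 66.6 MPa, n = 0.730
The minimum is concrete at n = 0.730.

concrete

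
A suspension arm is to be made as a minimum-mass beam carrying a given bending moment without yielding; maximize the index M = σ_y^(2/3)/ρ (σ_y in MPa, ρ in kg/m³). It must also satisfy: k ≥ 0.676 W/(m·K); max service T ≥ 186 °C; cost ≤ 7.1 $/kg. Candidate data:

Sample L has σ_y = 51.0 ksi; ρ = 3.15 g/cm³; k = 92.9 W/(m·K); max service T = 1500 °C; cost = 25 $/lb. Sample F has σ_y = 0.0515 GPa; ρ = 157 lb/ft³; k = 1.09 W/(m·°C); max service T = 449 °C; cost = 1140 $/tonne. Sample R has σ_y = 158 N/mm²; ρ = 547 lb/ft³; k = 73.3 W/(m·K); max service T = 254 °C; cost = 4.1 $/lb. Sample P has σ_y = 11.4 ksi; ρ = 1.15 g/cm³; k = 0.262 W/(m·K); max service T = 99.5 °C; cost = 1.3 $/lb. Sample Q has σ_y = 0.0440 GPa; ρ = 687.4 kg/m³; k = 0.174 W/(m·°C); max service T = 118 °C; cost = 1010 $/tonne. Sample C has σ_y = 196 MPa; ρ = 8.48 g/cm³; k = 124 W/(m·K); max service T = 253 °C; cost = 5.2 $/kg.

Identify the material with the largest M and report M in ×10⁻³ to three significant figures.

Screen on constraints: k ≥ 0.676 W/(m·K); max service T ≥ 186 °C; cost ≤ 7.1 $/kg. Survivors: sample F, sample C.
In SI units:
  sample F: σ_y = 51.50 MPa, ρ = 2515 kg/m³
  sample C: σ_y = 196.0 MPa, ρ = 8480 kg/m³
  sample F: M = 5.50×10⁻³
  sample C: M = 3.98×10⁻³
Sample F ranks first.

sample F, M = 5.50×10⁻³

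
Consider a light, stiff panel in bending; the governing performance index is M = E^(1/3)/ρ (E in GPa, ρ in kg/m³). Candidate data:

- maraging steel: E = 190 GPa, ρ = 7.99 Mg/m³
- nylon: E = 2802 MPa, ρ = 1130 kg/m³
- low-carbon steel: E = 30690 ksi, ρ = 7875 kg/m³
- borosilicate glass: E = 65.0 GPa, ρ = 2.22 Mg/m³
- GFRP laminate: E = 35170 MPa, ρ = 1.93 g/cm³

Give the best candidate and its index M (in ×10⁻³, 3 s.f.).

borosilicate glass, M = 1.81×10⁻³

In SI units:
  maraging steel: E = 190.0 GPa, ρ = 7990 kg/m³
  nylon: E = 2.802 GPa, ρ = 1130 kg/m³
  low-carbon steel: E = 211.6 GPa, ρ = 7875 kg/m³
  borosilicate glass: E = 65.00 GPa, ρ = 2220 kg/m³
  GFRP laminate: E = 35.17 GPa, ρ = 1930 kg/m³
  borosilicate glass: M = 1.81×10⁻³
  GFRP laminate: M = 1.70×10⁻³
  nylon: M = 1.25×10⁻³
  low-carbon steel: M = 0.757×10⁻³
  maraging steel: M = 0.720×10⁻³
Borosilicate glass has the largest M.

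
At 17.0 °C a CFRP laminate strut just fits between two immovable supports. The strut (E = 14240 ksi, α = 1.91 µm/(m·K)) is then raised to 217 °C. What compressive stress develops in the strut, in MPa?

E = 14240 ksi = 98.18 GPa.
ΔT = 200.0 K. Constrained thermal stress σ = E·α·ΔT = 98.18×10³ MPa × 1.91×10⁻⁶ × 200.0 = 37.5 MPa (compressive).

37.5 MPa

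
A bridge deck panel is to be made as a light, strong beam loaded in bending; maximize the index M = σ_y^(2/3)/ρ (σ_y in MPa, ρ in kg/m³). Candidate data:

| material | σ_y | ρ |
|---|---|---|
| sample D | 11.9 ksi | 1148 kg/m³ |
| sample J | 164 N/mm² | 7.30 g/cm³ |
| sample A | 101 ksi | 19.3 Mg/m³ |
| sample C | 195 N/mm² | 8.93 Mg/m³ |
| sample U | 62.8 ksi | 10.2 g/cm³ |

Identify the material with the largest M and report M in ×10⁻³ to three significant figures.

sample D, M = 16.4×10⁻³

Putting every candidate on a common basis:
  sample D: σ_y = 82.05 MPa, ρ = 1148 kg/m³
  sample J: σ_y = 164.0 MPa, ρ = 7300 kg/m³
  sample A: σ_y = 696.4 MPa, ρ = 19300 kg/m³
  sample C: σ_y = 195.0 MPa, ρ = 8930 kg/m³
  sample U: σ_y = 433.0 MPa, ρ = 10200 kg/m³
  sample D: M = 16.4×10⁻³
  sample U: M = 5.61×10⁻³
  sample J: M = 4.10×10⁻³
  sample A: M = 4.07×10⁻³
  sample C: M = 3.77×10⁻³
Highest index: sample D.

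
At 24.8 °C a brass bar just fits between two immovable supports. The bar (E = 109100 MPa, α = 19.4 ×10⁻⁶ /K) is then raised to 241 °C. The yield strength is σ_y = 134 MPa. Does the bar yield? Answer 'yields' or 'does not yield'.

E = 109100 MPa = 109.1 GPa.
ΔT = 216.2 K. Constrained thermal stress σ = E·α·ΔT = 109.1×10³ MPa × 19.4×10⁻⁶ × 216.2 = 458 MPa (compressive).
Compare to σ_y = 134 MPa: σ ≥ σ_y, so it yields.

yields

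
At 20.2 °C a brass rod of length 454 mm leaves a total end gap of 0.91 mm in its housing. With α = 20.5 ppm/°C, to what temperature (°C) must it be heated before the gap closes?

118 °C

α·L₀·ΔT = 0.91 mm ⇒ ΔT = 0.91 / (20.5×10⁻⁶ × 454.0) = 97.78 K.
T = 20.2 + 97.78 = 118.0 °C.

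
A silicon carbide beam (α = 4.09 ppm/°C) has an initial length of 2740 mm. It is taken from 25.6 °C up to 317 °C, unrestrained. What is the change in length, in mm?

3.27 mm

ΔT = 317 − 25.6 = 291.4 K.
ΔL = α·L₀·ΔT = 4.09×10⁻⁶ × 2740 mm × 291.4 K = 3.27 mm.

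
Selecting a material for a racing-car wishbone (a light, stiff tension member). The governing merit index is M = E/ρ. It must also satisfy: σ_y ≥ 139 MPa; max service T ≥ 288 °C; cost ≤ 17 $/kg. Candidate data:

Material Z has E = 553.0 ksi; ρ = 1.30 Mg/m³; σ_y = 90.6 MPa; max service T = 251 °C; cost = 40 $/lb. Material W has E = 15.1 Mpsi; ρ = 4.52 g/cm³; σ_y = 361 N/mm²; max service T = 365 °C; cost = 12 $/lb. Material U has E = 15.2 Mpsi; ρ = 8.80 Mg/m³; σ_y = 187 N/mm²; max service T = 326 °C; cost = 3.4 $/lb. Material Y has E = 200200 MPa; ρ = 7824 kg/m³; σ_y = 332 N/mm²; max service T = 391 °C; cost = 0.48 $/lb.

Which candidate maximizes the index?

Screen on constraints: σ_y ≥ 139 MPa; max service T ≥ 288 °C; cost ≤ 17 $/kg. Survivors: material U, material Y.
Putting every candidate on a common basis:
  material U: E = 104.8 GPa, ρ = 8800 kg/m³
  material Y: E = 200.2 GPa, ρ = 7824 kg/m³
  material Y: M = 25.6 MN·m/kg
  material U: M = 11.9 MN·m/kg
The maximum is for material Y.

material Y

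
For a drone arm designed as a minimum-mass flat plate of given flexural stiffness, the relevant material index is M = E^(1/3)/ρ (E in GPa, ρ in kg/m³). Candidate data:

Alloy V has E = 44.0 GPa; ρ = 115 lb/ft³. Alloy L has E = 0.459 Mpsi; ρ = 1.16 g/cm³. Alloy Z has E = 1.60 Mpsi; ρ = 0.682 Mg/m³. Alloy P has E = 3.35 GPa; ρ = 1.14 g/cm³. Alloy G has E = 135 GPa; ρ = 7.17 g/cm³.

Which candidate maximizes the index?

In SI units:
  alloy V: E = 44.00 GPa, ρ = 1842 kg/m³
  alloy L: E = 3.165 GPa, ρ = 1160 kg/m³
  alloy Z: E = 11.03 GPa, ρ = 682.0 kg/m³
  alloy P: E = 3.350 GPa, ρ = 1140 kg/m³
  alloy G: E = 135.0 GPa, ρ = 7170 kg/m³
  alloy Z: M = 3.26×10⁻³
  alloy V: M = 1.92×10⁻³
  alloy P: M = 1.31×10⁻³
  alloy L: M = 1.27×10⁻³
  alloy G: M = 0.715×10⁻³
Highest index: alloy Z.

alloy Z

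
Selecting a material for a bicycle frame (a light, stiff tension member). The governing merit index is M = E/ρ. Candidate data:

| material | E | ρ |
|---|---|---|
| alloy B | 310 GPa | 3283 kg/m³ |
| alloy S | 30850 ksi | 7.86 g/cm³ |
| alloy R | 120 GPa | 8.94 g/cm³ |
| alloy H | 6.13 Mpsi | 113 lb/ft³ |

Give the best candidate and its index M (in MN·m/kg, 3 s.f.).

Convert each candidate to consistent units, then evaluate M:
  alloy B: E = 310.0 GPa, ρ = 3283 kg/m³
  alloy S: E = 212.7 GPa, ρ = 7860 kg/m³
  alloy R: E = 120.0 GPa, ρ = 8940 kg/m³
  alloy H: E = 42.26 GPa, ρ = 1810 kg/m³
  alloy B: M = 94.4 MN·m/kg
  alloy S: M = 27.1 MN·m/kg
  alloy H: M = 23.3 MN·m/kg
  alloy R: M = 13.4 MN·m/kg
Alloy B ranks first.

alloy B, M = 94.4 MN·m/kg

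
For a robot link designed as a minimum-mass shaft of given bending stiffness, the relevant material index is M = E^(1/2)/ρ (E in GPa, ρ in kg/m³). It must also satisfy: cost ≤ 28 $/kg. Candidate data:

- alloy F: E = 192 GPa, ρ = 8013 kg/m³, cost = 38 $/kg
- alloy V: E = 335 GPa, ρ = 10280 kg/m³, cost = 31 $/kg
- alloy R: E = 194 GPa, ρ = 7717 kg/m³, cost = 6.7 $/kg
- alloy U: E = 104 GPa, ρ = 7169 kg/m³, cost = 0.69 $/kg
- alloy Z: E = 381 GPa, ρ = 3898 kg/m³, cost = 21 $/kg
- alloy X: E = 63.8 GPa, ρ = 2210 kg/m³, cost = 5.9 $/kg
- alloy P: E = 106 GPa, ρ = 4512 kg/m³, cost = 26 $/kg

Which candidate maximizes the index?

alloy Z

Screen on constraints: cost ≤ 28 $/kg. Survivors: alloy R, alloy U, alloy Z, alloy X, alloy P.
Per-candidate index values:
  alloy Z: M = 5.01×10⁻³
  alloy X: M = 3.61×10⁻³
  alloy P: M = 2.28×10⁻³
  alloy R: M = 1.80×10⁻³
  alloy U: M = 1.42×10⁻³
Highest index: alloy Z.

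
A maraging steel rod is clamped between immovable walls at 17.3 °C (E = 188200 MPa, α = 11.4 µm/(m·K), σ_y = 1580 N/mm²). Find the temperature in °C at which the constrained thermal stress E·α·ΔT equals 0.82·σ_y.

621 °C

E = 188200 MPa = 188.2 GPa.
σ_y = 1580 N/mm² = 1580 MPa.
E·α·ΔT = 1296 MPa ⇒ ΔT = 1296 / (188.2×10³ × 11.4×10⁻⁶) = 603.9 K.
T = 17.3 + 603.9 = 621.2 °C.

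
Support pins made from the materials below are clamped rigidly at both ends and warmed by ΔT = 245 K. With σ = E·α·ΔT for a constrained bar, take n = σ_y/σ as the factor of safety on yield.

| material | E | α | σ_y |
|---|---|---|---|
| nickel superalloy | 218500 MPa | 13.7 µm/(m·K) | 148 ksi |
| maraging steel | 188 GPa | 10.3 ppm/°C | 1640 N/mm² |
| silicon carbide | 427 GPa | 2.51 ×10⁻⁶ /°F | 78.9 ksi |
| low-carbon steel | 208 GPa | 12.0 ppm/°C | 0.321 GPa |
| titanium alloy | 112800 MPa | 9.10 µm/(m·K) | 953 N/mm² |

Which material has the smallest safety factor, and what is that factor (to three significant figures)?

Per material, after unit conversion:
  nickel superalloy: E = 218.5, α = 13.7, σ_y = 1020 → σ = 733 MPa, n = 1.39
  maraging steel: E = 188.0, α = 10.3, σ_y = 1640 → σ = 474 MPa, n = 3.46
  silicon carbide: E = 427.0, α = 4.52, σ_y = 544.0 → σ = 473 MPa, n = 1.15
  low-carbon steel: E = 208.0, α = 12.0, σ_y = 321.0 → σ = 612 MPa, n = 0.525
  titanium alloy: E = 112.8, α = 9.10, σ_y = 953.0 → σ = 251 MPa, n = 3.79
The minimum is low-carbon steel at n = 0.525.

low-carbon steel, n = 0.525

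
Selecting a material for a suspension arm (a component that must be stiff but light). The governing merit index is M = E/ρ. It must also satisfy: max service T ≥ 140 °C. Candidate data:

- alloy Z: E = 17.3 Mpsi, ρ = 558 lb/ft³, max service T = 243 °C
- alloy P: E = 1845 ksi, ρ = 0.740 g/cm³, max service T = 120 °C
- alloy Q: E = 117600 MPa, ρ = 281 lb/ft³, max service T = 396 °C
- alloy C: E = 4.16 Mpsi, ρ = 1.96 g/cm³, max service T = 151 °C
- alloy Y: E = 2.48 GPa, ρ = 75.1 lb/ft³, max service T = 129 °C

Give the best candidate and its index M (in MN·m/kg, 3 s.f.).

Screen on constraints: max service T ≥ 140 °C. Survivors: alloy Z, alloy Q, alloy C.
Convert each candidate to consistent units, then evaluate M:
  alloy Z: E = 119.3 GPa, ρ = 8938 kg/m³
  alloy Q: E = 117.6 GPa, ρ = 4501 kg/m³
  alloy C: E = 28.68 GPa, ρ = 1960 kg/m³
  alloy Q: M = 26.1 MN·m/kg
  alloy C: M = 14.6 MN·m/kg
  alloy Z: M = 13.3 MN·m/kg
Alloy Q has the largest M.

alloy Q, M = 26.1 MN·m/kg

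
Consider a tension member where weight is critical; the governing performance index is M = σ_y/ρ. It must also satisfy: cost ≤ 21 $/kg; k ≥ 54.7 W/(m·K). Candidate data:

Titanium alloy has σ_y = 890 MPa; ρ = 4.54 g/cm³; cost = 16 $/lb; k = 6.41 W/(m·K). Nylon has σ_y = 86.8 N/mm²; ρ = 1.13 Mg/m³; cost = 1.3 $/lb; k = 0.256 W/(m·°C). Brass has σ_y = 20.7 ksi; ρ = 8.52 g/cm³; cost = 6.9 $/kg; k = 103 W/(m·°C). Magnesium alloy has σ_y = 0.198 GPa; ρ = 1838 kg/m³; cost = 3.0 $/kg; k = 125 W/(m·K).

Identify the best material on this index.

magnesium alloy

Screen on constraints: cost ≤ 21 $/kg; k ≥ 54.7 W/(m·K). Survivors: brass, magnesium alloy.
Normalizing units and computing the index:
  brass: σ_y = 142.7 MPa, ρ = 8520 kg/m³
  magnesium alloy: σ_y = 198.0 MPa, ρ = 1838 kg/m³
  magnesium alloy: M = 108 kN·m/kg
  brass: M = 16.8 kN·m/kg
Highest index: magnesium alloy.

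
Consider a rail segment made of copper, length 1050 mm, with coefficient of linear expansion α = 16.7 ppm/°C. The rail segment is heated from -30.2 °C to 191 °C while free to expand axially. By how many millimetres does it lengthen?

ΔT = 191 − (-30.2) = 221.2 K.
ΔL = α·L₀·ΔT = 16.7×10⁻⁶ × 1050 mm × 221.2 K = 3.88 mm.

3.88 mm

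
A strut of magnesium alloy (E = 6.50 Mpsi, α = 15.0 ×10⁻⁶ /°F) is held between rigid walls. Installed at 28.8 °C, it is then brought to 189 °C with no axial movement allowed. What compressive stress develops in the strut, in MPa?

194 MPa

E = 6.50 Mpsi = 44.82 GPa.
α = 15.0×10⁻⁶/°F × 9/5 = 27.0×10⁻⁶/K.
ΔT = 160.2 K. Constrained thermal stress σ = E·α·ΔT = 44.82×10³ MPa × 27.0×10⁻⁶ × 160.2 = 194 MPa (compressive).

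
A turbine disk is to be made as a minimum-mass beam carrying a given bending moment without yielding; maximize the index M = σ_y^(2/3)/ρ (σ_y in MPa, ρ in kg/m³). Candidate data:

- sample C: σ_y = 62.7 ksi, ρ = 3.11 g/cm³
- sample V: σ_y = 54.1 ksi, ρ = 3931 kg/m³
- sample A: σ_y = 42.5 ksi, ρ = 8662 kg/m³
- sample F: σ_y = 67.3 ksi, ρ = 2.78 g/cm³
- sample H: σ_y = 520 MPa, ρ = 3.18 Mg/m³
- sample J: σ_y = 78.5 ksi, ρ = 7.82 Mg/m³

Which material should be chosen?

sample F

Putting every candidate on a common basis:
  sample C: σ_y = 432.3 MPa, ρ = 3110 kg/m³
  sample V: σ_y = 373.0 MPa, ρ = 3931 kg/m³
  sample A: σ_y = 293.0 MPa, ρ = 8662 kg/m³
  sample F: σ_y = 464.0 MPa, ρ = 2780 kg/m³
  sample H: σ_y = 520.0 MPa, ρ = 3180 kg/m³
  sample J: σ_y = 541.2 MPa, ρ = 7820 kg/m³
  sample F: M = 21.6×10⁻³
  sample H: M = 20.3×10⁻³
  sample C: M = 18.4×10⁻³
  sample V: M = 13.2×10⁻³
  sample J: M = 8.49×10⁻³
  sample A: M = 5.09×10⁻³
Highest index: sample F.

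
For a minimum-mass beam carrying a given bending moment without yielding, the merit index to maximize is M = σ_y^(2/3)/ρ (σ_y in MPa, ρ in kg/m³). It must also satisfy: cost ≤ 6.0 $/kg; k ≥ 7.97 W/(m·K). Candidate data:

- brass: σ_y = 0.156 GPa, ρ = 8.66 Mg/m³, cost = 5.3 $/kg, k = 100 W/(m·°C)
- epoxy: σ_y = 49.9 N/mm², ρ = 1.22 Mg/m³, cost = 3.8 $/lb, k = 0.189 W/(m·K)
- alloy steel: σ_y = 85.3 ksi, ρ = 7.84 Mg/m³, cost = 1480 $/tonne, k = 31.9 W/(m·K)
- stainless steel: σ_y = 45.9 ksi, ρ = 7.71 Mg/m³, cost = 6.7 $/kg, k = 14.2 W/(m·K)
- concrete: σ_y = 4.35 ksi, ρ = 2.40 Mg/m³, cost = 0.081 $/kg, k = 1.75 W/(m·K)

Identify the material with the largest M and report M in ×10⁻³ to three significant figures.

alloy steel, M = 8.95×10⁻³

Screen on constraints: cost ≤ 6.0 $/kg; k ≥ 7.97 W/(m·K). Survivors: brass, alloy steel.
After converting to SI:
  brass: σ_y = 156.0 MPa, ρ = 8660 kg/m³
  alloy steel: σ_y = 588.1 MPa, ρ = 7840 kg/m³
  alloy steel: M = 8.95×10⁻³
  brass: M = 3.35×10⁻³
The maximum is for alloy steel.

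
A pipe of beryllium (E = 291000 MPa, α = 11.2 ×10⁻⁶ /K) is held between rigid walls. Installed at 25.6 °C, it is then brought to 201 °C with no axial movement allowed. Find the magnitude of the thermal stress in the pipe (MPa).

E = 291000 MPa = 291.0 GPa.
ΔT = 175.4 K. Constrained thermal stress σ = E·α·ΔT = 291.0×10³ MPa × 11.2×10⁻⁶ × 175.4 = 572 MPa (compressive).

572 MPa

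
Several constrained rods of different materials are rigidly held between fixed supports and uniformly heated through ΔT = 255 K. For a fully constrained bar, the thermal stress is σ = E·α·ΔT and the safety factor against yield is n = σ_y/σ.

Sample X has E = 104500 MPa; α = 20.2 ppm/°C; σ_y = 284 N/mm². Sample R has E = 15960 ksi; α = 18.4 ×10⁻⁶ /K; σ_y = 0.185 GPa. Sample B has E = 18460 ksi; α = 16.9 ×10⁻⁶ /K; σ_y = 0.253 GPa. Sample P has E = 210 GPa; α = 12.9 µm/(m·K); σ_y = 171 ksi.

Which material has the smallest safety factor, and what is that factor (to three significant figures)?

Converting E to GPa, α to ×10⁻⁶/K, σ_y to MPa, then σ and n for each:
  sample X: E = 104.5, α = 20.2, σ_y = 284.0 → σ = 538 MPa, n = 0.528
  sample R: E = 110.0, α = 18.4, σ_y = 185.0 → σ = 516 MPa, n = 0.358
  sample B: E = 127.3, α = 16.9, σ_y = 253.0 → σ = 549 MPa, n = 0.461
  sample P: E = 210.0, α = 12.9, σ_y = 1179 → σ = 691 MPa, n = 1.71
The minimum is sample R at n = 0.358.

sample R, n = 0.358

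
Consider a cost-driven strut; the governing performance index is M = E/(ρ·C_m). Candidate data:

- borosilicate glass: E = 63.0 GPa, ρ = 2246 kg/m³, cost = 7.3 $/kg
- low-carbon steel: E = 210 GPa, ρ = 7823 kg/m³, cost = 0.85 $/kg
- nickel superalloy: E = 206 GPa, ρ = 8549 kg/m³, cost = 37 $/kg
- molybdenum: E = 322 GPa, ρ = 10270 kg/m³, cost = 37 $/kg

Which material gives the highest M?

low-carbon steel

Per-candidate index values:
  low-carbon steel: M = 31.6 MN·m per $
  borosilicate glass: M = 3.84 MN·m per $
  molybdenum: M = 0.847 MN·m per $
  nickel superalloy: M = 0.651 MN·m per $
Low-carbon steel has the largest M.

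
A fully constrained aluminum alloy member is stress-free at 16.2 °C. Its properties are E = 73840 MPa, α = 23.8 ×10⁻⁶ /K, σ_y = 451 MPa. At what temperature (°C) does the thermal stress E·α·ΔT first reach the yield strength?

E = 73840 MPa = 73.84 GPa.
E·α·ΔT = 451.0 MPa ⇒ ΔT = 451.0 / (73.84×10³ × 23.8×10⁻⁶) = 256.6 K.
T = 16.2 + 256.6 = 272.8 °C.

273 °C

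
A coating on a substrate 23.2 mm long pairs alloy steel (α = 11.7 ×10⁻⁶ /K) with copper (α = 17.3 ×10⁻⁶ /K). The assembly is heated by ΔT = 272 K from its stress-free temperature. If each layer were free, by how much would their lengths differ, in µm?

35.3 µm

Δα = |11.7 − 17.3|×10⁻⁶/K = 5.60×10⁻⁶/K.
ΔL_mismatch = Δα·L·ΔT = 5.60×10⁻⁶ × 23.2 mm × 272.0 K = 35.3 µm.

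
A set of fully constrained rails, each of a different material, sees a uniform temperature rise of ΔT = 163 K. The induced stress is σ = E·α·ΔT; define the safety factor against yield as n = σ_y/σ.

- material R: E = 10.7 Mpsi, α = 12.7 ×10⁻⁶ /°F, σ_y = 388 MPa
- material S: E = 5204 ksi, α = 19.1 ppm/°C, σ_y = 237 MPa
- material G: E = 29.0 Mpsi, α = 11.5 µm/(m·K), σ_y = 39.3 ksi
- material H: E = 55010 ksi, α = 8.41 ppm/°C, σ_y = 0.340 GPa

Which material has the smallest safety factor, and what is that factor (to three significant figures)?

material H, n = 0.654

Per material, after unit conversion:
  material R: E = 73.77, α = 22.9, σ_y = 388.0 → σ = 275 MPa, n = 1.41
  material S: E = 35.88, α = 19.1, σ_y = 237.0 → σ = 112 MPa, n = 2.12
  material G: E = 199.9, α = 11.5, σ_y = 271.0 → σ = 375 MPa, n = 0.723
  material H: E = 379.3, α = 8.41, σ_y = 340.0 → σ = 520 MPa, n = 0.654
The minimum is material H at n = 0.654.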